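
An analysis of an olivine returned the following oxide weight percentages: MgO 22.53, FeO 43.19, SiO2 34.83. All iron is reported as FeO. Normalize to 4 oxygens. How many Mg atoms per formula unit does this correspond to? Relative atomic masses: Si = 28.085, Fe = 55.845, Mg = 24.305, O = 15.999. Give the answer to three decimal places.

MgO (M=40.304): mol = 0.55900; Mg = 0.55900, O = 0.55900.
FeO (M=71.844): mol = 0.60116; Fe = 0.60116, O = 0.60116.
SiO2 (M=60.083): mol = 0.57970; Si = 0.57970, O = 1.15940.
ΣO = 2.31956; factor = 4/ΣO = 1.72446.
Mg apfu = 0.55900 × 1.72446 = 0.964.

0.964 Mg apfu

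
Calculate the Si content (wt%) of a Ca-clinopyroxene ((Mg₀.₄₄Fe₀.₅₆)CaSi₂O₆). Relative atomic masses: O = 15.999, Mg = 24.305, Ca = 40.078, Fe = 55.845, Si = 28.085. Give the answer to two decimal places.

Molar mass of (Mg₀.₄₄Fe₀.₅₆)CaSi₂O₆: 0.44·24.305 + 0.56·55.845 + 1·40.078 + 2·28.085 + 6·15.999 = 234.209 g/mol.
Mass of Si per formula unit: 2 × 28.085 = 56.170 g.
Weight fraction Si = 56.170 / 234.209 = 0.2398.

23.98 wt%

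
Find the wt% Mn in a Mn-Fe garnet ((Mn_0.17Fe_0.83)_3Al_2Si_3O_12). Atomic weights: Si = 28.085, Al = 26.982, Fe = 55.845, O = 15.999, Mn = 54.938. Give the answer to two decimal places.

5.63 weight percent

Molar mass of (Mn_0.17Fe_0.83)_3Al_2Si_3O_12: 0.51·54.938 + 2.49·55.845 + 2·26.982 + 3·28.085 + 12·15.999 = 497.279 g/mol.
Mass of Mn per formula unit: 0.51 × 54.938 = 28.018 g.
Weight fraction Mn = 28.018 / 497.279 = 0.0563.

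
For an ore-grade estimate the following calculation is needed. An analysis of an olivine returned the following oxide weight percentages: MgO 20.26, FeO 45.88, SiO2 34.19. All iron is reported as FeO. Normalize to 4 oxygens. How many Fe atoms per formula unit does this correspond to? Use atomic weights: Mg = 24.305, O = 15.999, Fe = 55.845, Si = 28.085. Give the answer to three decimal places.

20.26 wt% MgO ÷ 40.304 g/mol = 0.50268 mol, giving 0.50268 Mg and 0.50268 O.
45.88 wt% FeO ÷ 71.844 g/mol = 0.63861 mol, giving 0.63861 Fe and 0.63861 O.
34.19 wt% SiO2 ÷ 60.083 g/mol = 0.56905 mol, giving 0.56905 Si and 1.13810 O.
Oxygen sums to 2.27939; scaling by 4/2.27939 = 1.75486 puts the formula on 4 O.
Fe: 0.63861 × 1.75486 = 1.121 atoms per formula unit.

1.121 Fe apfu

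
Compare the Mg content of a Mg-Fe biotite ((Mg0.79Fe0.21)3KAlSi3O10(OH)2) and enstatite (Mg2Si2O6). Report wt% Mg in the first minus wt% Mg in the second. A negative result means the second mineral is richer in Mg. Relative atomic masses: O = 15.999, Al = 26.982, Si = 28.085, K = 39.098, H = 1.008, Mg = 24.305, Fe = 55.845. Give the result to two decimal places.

First mineral: 57.603 g Mg in 437.124 g formula = 13.18 wt% Mg.
Second mineral: 48.610 g Mg in 200.774 g formula = 24.21 wt% Mg.
13.18% − 24.21% gives a difference of -11.03 percentage points.

-11.03 percentage points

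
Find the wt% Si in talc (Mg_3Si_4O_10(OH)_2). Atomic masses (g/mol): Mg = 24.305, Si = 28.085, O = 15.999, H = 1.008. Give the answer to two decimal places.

M(Mg_3Si_4O_10(OH)_2) = 379.259 g/mol.
Si contributes 4 × 28.085 = 112.340 g per mole.
112.340/379.259 = 0.2962 → 29.62%.

29.62 mass %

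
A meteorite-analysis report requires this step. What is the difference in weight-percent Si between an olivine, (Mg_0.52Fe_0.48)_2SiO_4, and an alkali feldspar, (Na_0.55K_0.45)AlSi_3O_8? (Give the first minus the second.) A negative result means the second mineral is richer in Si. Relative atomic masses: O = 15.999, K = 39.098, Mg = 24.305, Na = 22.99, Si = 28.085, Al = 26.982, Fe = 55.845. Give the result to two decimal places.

-14.84 percentage points

First mineral: 28.085 g Si in 170.969 g formula = 16.43 wt% Si.
Second mineral: 84.255 g Si in 269.468 g formula = 31.27 wt% Si.
16.43% − 31.27% gives a difference of -14.84 percentage points.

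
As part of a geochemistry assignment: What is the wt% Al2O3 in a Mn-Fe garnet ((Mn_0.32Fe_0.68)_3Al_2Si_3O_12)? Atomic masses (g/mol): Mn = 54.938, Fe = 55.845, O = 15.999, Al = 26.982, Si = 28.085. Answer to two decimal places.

M((Mn_0.32Fe_0.68)_3Al_2Si_3O_12) = 496.871 g/mol; M(Al2O3) = 101.961 g/mol.
Moles Al2O3 per formula unit = 2 Al ÷ 2 = 1.0000.
Al2O3 fraction = (1.0000 × 101.961) / 496.871 = 101.961/496.871 = 0.2052.

20.52 wt%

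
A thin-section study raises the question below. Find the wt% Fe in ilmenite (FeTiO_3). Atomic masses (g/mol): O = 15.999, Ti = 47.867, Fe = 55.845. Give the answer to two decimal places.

Formula mass = 1*55.845 + 1*47.867 + 3*15.999 = 151.709 g/mol, of which 55.845 g is Fe.
So Fe makes up 55.845/151.709 = 0.3681 of the mass, i.e. 36.81%.

36.81 mass %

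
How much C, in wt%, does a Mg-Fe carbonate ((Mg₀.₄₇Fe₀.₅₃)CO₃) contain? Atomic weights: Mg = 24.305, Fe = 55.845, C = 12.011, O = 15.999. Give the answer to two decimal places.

11.89 wt%

Formula mass = 0.47×24.305 + 0.53×55.845 + 1×12.011 + 3×15.999 = 101.029 g/mol, of which 12.011 g is C.
So C makes up 12.011/101.029 = 0.1189 of the mass, i.e. 11.89%.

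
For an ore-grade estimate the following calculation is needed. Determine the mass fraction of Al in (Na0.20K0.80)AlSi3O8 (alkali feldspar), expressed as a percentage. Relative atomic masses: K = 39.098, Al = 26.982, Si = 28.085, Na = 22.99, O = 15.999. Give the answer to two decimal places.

9.81 mass %

Formula mass = 0.20·22.99 + 0.80·39.098 + 1·26.982 + 3·28.085 + 8·15.999 = 275.105 g/mol, of which 26.982 g is Al.
So Al makes up 26.982/275.105 = 0.0981 of the mass, i.e. 9.81%.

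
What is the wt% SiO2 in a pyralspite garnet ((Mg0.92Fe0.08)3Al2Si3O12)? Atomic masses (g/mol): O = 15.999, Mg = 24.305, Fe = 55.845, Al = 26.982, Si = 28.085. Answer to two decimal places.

Formula mass = 410.692 g/mol.
3 Si → 3.0000 mol SiO2 per formula unit; M(SiO2) = 60.083, so SiO2 mass = 180.249 g.
180.249/410.692 × 100 = 43.89 wt%.

43.89 wt%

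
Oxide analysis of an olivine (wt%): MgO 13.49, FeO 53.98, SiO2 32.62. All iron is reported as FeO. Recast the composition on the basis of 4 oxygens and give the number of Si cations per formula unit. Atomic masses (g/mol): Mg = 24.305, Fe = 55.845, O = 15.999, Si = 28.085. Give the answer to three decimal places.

MgO: 13.49/40.304 = 0.33471 mol → 0.33471 mol Mg, 0.33471 mol O.
FeO: 53.98/71.844 = 0.75135 mol → 0.75135 mol Fe, 0.75135 mol O.
SiO2: 32.62/60.083 = 0.54292 mol → 0.54292 mol Si, 1.08584 mol O.
Total oxygen = 2.17190 mol. Normalization factor = 4/2.17190 = 1.84171.
Si per 4 O = 0.54292 × 1.84171 = 1.000.

1.000 Si apfu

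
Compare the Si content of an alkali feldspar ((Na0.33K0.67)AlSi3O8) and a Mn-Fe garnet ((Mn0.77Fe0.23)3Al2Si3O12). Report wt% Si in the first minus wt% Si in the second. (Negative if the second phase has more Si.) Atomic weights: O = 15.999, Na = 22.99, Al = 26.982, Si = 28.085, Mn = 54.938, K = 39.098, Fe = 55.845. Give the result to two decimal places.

First mineral: 84.255 g Si in 273.011 g formula = 30.86 wt% Si.
Second mineral: 84.255 g Si in 495.647 g formula = 17.00 wt% Si.
30.86% − 17.00% gives a difference of 13.86 percentage points.

13.86 percentage points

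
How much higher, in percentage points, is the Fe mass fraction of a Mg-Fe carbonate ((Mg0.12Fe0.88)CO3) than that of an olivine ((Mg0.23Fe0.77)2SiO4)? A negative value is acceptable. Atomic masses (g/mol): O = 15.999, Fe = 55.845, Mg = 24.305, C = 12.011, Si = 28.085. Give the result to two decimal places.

-1.59 percentage points

M((Mg0.12Fe0.88)CO3) = 112.068 g/mol, so wt% Fe = 49.144/112.068 × 100 = 43.85%.
M((Mg0.23Fe0.77)2SiO4) = 189.263 g/mol, so wt% Fe = 86.001/189.263 × 100 = 45.44%.
43.85 − 45.44 = -1.59 pp.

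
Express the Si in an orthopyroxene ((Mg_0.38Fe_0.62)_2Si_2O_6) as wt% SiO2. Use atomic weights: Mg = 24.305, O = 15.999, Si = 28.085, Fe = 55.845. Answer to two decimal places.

Formula mass = 239.884 g/mol.
2 Si → 2.0000 mol SiO2 per formula unit; M(SiO2) = 60.083, so SiO2 mass = 120.166 g.
120.166/239.884 × 100 = 50.09 wt%.

50.09 wt%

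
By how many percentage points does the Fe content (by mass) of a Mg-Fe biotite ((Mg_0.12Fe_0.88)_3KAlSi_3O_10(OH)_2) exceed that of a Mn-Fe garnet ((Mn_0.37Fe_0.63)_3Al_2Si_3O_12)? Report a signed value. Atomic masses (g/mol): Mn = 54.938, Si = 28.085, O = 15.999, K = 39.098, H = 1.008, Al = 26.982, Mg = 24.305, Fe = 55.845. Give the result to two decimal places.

8.21 percentage points

First mineral: 147.431 g Fe in 500.520 g formula = 29.46 wt% Fe.
Second mineral: 105.547 g Fe in 496.735 g formula = 21.25 wt% Fe.
29.46% − 21.25% gives a difference of 8.21 percentage points.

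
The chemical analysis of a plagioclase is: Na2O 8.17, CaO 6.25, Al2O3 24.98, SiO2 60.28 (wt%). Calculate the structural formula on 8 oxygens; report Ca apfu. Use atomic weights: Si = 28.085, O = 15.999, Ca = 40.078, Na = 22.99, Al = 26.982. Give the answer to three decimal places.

8.17 wt% Na2O ÷ 61.979 g/mol = 0.13182 mol, giving 0.26364 Na and 0.13182 O.
6.25 wt% CaO ÷ 56.077 g/mol = 0.11145 mol, giving 0.11145 Ca and 0.11145 O.
24.98 wt% Al2O3 ÷ 101.961 g/mol = 0.24500 mol, giving 0.49000 Al and 0.73500 O.
60.28 wt% SiO2 ÷ 60.083 g/mol = 1.00328 mol, giving 1.00328 Si and 2.00656 O.
Oxygen sums to 2.98483; scaling by 8/2.98483 = 2.68022 puts the formula on 8 O.
Ca: 0.11145 × 2.68022 = 0.299 atoms per formula unit.

0.299 Ca apfu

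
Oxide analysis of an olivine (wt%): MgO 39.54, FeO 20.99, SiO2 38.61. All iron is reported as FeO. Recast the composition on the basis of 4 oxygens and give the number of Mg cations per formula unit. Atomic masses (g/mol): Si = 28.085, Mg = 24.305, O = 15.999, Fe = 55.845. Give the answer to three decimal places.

1.534 Mg apfu

MgO (M=40.304): mol = 0.98104; Mg = 0.98104, O = 0.98104.
FeO (M=71.844): mol = 0.29216; Fe = 0.29216, O = 0.29216.
SiO2 (M=60.083): mol = 0.64261; Si = 0.64261, O = 1.28522.
ΣO = 2.55842; factor = 4/ΣO = 1.56346.
Mg apfu = 0.98104 × 1.56346 = 1.534.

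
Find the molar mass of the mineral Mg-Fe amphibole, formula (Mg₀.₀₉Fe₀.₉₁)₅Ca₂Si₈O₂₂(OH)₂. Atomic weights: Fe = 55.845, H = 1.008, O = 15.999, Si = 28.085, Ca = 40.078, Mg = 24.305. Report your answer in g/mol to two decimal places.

The formula mass is the sum 0.45×24.305 + 4.55×55.845 + 2×40.078 + 8×28.085 + 24×15.999 + 2×1.008.

955.86 g/mol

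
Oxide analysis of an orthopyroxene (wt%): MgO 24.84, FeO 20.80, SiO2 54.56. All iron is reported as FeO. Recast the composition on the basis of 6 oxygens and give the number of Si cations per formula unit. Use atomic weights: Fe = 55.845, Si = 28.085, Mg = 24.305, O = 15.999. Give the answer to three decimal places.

2.002 Si apfu

MgO: 24.84/40.304 = 0.61632 mol → 0.61632 mol Mg, 0.61632 mol O.
FeO: 20.80/71.844 = 0.28952 mol → 0.28952 mol Fe, 0.28952 mol O.
SiO2: 54.56/60.083 = 0.90808 mol → 0.90808 mol Si, 1.81616 mol O.
Total oxygen = 2.72200 mol. Normalization factor = 6/2.72200 = 2.20426.
Si per 6 O = 0.90808 × 2.20426 = 2.002.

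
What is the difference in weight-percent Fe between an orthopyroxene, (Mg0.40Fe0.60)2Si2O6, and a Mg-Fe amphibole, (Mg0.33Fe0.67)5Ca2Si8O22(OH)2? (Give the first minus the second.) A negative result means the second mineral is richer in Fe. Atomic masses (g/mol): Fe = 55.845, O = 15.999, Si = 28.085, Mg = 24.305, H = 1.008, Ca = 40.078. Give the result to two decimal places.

7.70 percentage points

M((Mg0.40Fe0.60)2Si2O6) = 238.622 g/mol, so wt% Fe = 67.014/238.622 × 100 = 28.08%.
M((Mg0.33Fe0.67)5Ca2Si8O22(OH)2) = 918.012 g/mol, so wt% Fe = 187.081/918.012 × 100 = 20.38%.
28.08 − 20.38 = 7.70 pp.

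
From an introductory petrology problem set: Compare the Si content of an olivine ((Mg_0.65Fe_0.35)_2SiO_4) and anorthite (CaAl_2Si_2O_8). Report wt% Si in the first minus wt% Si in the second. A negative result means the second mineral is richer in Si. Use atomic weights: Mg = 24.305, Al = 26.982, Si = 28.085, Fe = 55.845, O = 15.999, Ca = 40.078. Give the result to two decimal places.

-2.94 percentage points

Si in (Mg_0.65Fe_0.35)_2SiO_4: molar mass 162.769 g/mol; 1×28.085 = 28.085 g → 17.25 wt%.
Si in CaAl_2Si_2O_8: molar mass 278.204 g/mol; 2×28.085 = 56.170 g → 20.19 wt%.
Difference = 17.25 − 20.19 = -2.94 percentage points.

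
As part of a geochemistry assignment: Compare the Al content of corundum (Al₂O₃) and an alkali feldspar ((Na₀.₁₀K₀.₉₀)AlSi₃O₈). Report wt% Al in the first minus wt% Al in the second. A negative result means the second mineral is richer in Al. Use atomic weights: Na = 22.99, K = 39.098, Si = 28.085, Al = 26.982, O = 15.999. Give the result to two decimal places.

M(Al₂O₃) = 101.961 g/mol, so wt% Al = 53.964/101.961 × 100 = 52.93%.
M((Na₀.₁₀K₀.₉₀)AlSi₃O₈) = 276.716 g/mol, so wt% Al = 26.982/276.716 × 100 = 9.75%.
52.93 − 9.75 = 43.18 pp.

43.18 percentage points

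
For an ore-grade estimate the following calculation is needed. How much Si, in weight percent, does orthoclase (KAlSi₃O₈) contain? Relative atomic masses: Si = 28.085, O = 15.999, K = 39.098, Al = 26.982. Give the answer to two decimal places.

30.27 weight percent

Molar mass of KAlSi₃O₈: 1×39.098 + 1×26.982 + 3×28.085 + 8×15.999 = 278.327 g/mol.
Mass of Si per formula unit: 3 × 28.085 = 84.255 g.
Weight fraction Si = 84.255 / 278.327 = 0.3027.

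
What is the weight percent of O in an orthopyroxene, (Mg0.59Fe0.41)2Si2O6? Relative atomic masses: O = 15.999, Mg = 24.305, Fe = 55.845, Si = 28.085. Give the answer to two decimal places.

Formula mass = 1.18*24.305 + 0.82*55.845 + 2*28.085 + 6*15.999 = 226.637 g/mol, of which 95.994 g is O.
So O makes up 95.994/226.637 = 0.4236 of the mass, i.e. 42.36%.

42.36 wt%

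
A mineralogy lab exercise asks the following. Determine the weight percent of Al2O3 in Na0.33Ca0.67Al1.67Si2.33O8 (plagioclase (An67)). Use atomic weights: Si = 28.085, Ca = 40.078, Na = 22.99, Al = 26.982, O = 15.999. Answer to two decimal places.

Molar mass of Na0.33Ca0.67Al1.67Si2.33O8 = 0.33*22.99 + 0.67*40.078 + 1.67*26.982 + 2.33*28.085 + 8*15.999 = 272.929 g/mol.
Each formula unit contains 1.67 Al, equivalent to 1.67/2 = 0.8350 mol Al2O3.
M(Al2O3) = 2×26.982 + 3×15.999 = 101.961 g/mol.
Mass of Al2O3 per formula unit = 0.8350 × 101.961 = 85.137 g.
Al2O3 wt% = 85.137 / 272.929 × 100 = 31.19%.

31.19 wt%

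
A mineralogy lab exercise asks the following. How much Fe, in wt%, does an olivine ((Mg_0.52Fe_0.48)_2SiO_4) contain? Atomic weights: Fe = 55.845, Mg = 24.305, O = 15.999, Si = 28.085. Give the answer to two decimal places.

31.36 wt%

Formula mass = 1.04·24.305 + 0.96·55.845 + 1·28.085 + 4·15.999 = 170.969 g/mol, of which 53.611 g is Fe.
So Fe makes up 53.611/170.969 = 0.3136 of the mass, i.e. 31.36%.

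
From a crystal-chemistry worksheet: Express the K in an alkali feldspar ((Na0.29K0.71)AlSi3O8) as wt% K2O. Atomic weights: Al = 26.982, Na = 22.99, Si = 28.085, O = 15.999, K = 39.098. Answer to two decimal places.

12.22 wt%

Formula mass = 273.656 g/mol.
0.71 K → 0.3550 mol K2O per formula unit; M(K2O) = 94.195, so K2O mass = 33.439 g.
33.439/273.656 × 100 = 12.22 wt%.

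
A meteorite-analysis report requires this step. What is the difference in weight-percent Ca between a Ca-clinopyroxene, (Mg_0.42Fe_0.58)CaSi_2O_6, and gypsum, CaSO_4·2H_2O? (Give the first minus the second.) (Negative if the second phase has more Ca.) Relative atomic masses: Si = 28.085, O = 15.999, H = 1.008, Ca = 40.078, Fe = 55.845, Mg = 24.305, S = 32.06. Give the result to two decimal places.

First mineral: 40.078 g Ca in 234.840 g formula = 17.07 wt% Ca.
Second mineral: 40.078 g Ca in 172.164 g formula = 23.28 wt% Ca.
17.07% − 23.28% gives a difference of -6.21 percentage points.

-6.21 percentage points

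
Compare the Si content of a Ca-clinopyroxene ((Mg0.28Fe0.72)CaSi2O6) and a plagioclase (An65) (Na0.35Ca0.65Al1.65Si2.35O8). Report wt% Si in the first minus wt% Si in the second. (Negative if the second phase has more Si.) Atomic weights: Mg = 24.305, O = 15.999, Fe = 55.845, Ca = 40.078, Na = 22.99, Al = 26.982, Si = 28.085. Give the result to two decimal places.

M((Mg0.28Fe0.72)CaSi2O6) = 239.256 g/mol, so wt% Si = 56.170/239.256 × 100 = 23.48%.
M(Na0.35Ca0.65Al1.65Si2.35O8) = 272.609 g/mol, so wt% Si = 66.000/272.609 × 100 = 24.21%.
23.48 − 24.21 = -0.73 pp.

-0.73 percentage points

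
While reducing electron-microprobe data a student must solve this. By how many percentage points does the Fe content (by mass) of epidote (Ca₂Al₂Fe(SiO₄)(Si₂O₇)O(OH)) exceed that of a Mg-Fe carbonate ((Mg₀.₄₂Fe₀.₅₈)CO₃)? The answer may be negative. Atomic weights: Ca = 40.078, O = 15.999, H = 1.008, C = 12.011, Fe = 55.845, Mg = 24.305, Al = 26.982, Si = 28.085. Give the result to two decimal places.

-20.01 percentage points

M(Ca₂Al₂Fe(SiO₄)(Si₂O₇)O(OH)) = 483.215 g/mol, so wt% Fe = 55.845/483.215 × 100 = 11.56%.
M((Mg₀.₄₂Fe₀.₅₈)CO₃) = 102.606 g/mol, so wt% Fe = 32.390/102.606 × 100 = 31.57%.
11.56 − 31.57 = -20.01 pp.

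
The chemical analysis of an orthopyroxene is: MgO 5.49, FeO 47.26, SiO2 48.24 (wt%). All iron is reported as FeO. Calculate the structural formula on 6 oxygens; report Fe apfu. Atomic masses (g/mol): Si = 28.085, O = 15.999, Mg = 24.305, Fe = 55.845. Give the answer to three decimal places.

5.49 wt% MgO ÷ 40.304 g/mol = 0.13621 mol, giving 0.13621 Mg and 0.13621 O.
47.26 wt% FeO ÷ 71.844 g/mol = 0.65781 mol, giving 0.65781 Fe and 0.65781 O.
48.24 wt% SiO2 ÷ 60.083 g/mol = 0.80289 mol, giving 0.80289 Si and 1.60578 O.
Oxygen sums to 2.39980; scaling by 6/2.39980 = 2.50021 puts the formula on 6 O.
Fe: 0.65781 × 2.50021 = 1.645 atoms per formula unit.

1.645 Fe apfu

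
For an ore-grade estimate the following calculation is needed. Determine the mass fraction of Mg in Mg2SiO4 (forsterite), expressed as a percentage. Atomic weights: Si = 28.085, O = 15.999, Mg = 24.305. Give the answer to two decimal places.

M(Mg2SiO4) = 140.691 g/mol.
Mg contributes 2 × 24.305 = 48.610 g per mole.
48.610/140.691 = 0.3455 → 34.55%.

34.55 wt%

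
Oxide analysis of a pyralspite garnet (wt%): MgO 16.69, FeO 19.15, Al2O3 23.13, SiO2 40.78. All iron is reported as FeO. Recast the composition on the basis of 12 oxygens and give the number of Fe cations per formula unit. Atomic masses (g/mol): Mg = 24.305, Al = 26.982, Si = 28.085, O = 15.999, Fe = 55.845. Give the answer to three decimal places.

MgO: 16.69/40.304 = 0.41410 mol → 0.41410 mol Mg, 0.41410 mol O.
FeO: 19.15/71.844 = 0.26655 mol → 0.26655 mol Fe, 0.26655 mol O.
Al2O3: 23.13/101.961 = 0.22685 mol → 0.45370 mol Al, 0.68055 mol O.
SiO2: 40.78/60.083 = 0.67873 mol → 0.67873 mol Si, 1.35746 mol O.
Total oxygen = 2.71866 mol. Normalization factor = 12/2.71866 = 4.41394.
Fe per 12 O = 0.26655 × 4.41394 = 1.177.

1.177 Fe apfu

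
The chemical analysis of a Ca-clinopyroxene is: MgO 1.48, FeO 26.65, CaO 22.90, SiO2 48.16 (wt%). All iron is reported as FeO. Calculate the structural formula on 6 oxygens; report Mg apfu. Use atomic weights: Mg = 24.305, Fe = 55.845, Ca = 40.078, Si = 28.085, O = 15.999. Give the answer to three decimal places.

MgO (M=40.304): mol = 0.03672; Mg = 0.03672, O = 0.03672.
FeO (M=71.844): mol = 0.37094; Fe = 0.37094, O = 0.37094.
CaO (M=56.077): mol = 0.40837; Ca = 0.40837, O = 0.40837.
SiO2 (M=60.083): mol = 0.80156; Si = 0.80156, O = 1.60312.
ΣO = 2.41915; factor = 6/ΣO = 2.48021.
Mg apfu = 0.03672 × 2.48021 = 0.091.

0.091 Mg apfu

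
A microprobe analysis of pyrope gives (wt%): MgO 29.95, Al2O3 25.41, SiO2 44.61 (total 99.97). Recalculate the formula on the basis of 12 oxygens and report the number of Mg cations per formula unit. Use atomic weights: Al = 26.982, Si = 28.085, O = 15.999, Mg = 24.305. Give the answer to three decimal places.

MgO: 29.95/40.304 = 0.74310 mol → 0.74310 mol Mg, 0.74310 mol O.
Al2O3: 25.41/101.961 = 0.24921 mol → 0.49842 mol Al, 0.74763 mol O.
SiO2: 44.61/60.083 = 0.74247 mol → 0.74247 mol Si, 1.48494 mol O.
Total oxygen = 2.97567 mol. Normalization factor = 12/2.97567 = 4.03271.
Mg per 12 O = 0.74310 × 4.03271 = 2.997.

2.997 Mg apfu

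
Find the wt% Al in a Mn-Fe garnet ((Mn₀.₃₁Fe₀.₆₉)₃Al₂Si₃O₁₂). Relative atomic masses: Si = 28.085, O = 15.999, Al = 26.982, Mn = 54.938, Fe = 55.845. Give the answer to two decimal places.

Molar mass of (Mn₀.₃₁Fe₀.₆₉)₃Al₂Si₃O₁₂: 0.93×54.938 + 2.07×55.845 + 2×26.982 + 3×28.085 + 12×15.999 = 496.898 g/mol.
Mass of Al per formula unit: 2 × 26.982 = 53.964 g.
Weight fraction Al = 53.964 / 496.898 = 0.1086.

10.86 weight percent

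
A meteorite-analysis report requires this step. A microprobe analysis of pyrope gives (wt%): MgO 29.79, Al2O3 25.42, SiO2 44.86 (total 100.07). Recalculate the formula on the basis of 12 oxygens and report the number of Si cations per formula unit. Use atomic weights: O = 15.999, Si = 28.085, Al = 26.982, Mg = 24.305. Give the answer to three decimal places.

3.006 Si apfu

MgO (M=40.304): mol = 0.73913; Mg = 0.73913, O = 0.73913.
Al2O3 (M=101.961): mol = 0.24931; Al = 0.49862, O = 0.74793.
SiO2 (M=60.083): mol = 0.74663; Si = 0.74663, O = 1.49326.
ΣO = 2.98032; factor = 12/ΣO = 4.02641.
Si apfu = 0.74663 × 4.02641 = 3.006.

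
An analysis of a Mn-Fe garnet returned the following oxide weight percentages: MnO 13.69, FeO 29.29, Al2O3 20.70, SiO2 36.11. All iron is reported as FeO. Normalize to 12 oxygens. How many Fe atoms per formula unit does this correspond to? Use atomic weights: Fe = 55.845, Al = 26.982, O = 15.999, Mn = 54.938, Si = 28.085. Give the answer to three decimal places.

13.69 wt% MnO ÷ 70.937 g/mol = 0.19299 mol, giving 0.19299 Mn and 0.19299 O.
29.29 wt% FeO ÷ 71.844 g/mol = 0.40769 mol, giving 0.40769 Fe and 0.40769 O.
20.70 wt% Al2O3 ÷ 101.961 g/mol = 0.20302 mol, giving 0.40604 Al and 0.60906 O.
36.11 wt% SiO2 ÷ 60.083 g/mol = 0.60100 mol, giving 0.60100 Si and 1.20200 O.
Oxygen sums to 2.41174; scaling by 12/2.41174 = 4.97566 puts the formula on 12 O.
Fe: 0.40769 × 4.97566 = 2.029 atoms per formula unit.

2.029 Fe apfu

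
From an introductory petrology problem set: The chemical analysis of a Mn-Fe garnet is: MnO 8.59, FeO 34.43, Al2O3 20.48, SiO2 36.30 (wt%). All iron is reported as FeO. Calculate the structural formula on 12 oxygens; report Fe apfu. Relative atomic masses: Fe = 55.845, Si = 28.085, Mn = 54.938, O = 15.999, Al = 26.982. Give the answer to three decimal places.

8.59 wt% MnO ÷ 70.937 g/mol = 0.12109 mol, giving 0.12109 Mn and 0.12109 O.
34.43 wt% FeO ÷ 71.844 g/mol = 0.47923 mol, giving 0.47923 Fe and 0.47923 O.
20.48 wt% Al2O3 ÷ 101.961 g/mol = 0.20086 mol, giving 0.40172 Al and 0.60258 O.
36.30 wt% SiO2 ÷ 60.083 g/mol = 0.60416 mol, giving 0.60416 Si and 1.20832 O.
Oxygen sums to 2.41122; scaling by 12/2.41122 = 4.97673 puts the formula on 12 O.
Fe: 0.47923 × 4.97673 = 2.385 atoms per formula unit.

2.385 Fe apfu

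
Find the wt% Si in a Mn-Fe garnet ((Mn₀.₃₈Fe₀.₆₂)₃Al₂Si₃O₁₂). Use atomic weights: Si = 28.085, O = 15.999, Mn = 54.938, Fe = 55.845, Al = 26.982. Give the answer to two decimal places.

M((Mn₀.₃₈Fe₀.₆₂)₃Al₂Si₃O₁₂) = 496.708 g/mol.
Si contributes 3 × 28.085 = 84.255 g per mole.
84.255/496.708 = 0.1696 → 16.96%.

16.96 wt%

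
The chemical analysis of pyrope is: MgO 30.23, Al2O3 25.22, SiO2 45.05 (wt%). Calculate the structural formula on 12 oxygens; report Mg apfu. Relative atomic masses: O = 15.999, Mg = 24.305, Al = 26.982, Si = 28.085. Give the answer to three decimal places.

30.23 wt% MgO ÷ 40.304 g/mol = 0.75005 mol, giving 0.75005 Mg and 0.75005 O.
25.22 wt% Al2O3 ÷ 101.961 g/mol = 0.24735 mol, giving 0.49470 Al and 0.74205 O.
45.05 wt% SiO2 ÷ 60.083 g/mol = 0.74980 mol, giving 0.74980 Si and 1.49960 O.
Oxygen sums to 2.99170; scaling by 12/2.99170 = 4.01110 puts the formula on 12 O.
Mg: 0.75005 × 4.01110 = 3.009 atoms per formula unit.

3.009 Mg apfu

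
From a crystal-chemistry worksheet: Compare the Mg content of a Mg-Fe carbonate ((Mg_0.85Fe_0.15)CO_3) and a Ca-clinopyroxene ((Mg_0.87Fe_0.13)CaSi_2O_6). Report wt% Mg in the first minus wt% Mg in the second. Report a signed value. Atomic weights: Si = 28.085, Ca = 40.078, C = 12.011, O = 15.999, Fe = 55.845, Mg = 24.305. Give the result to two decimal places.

13.62 percentage points

First mineral: 20.659 g Mg in 89.044 g formula = 23.20 wt% Mg.
Second mineral: 21.145 g Mg in 220.647 g formula = 9.58 wt% Mg.
23.20% − 9.58% gives a difference of 13.62 percentage points.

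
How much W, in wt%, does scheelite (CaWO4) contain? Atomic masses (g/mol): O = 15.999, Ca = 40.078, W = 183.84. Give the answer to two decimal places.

Molar mass of CaWO4: 1·40.078 + 1·183.84 + 4·15.999 = 287.914 g/mol.
Mass of W per formula unit: 1 × 183.84 = 183.840 g.
Weight fraction W = 183.840 / 287.914 = 0.6385.

63.85 wt%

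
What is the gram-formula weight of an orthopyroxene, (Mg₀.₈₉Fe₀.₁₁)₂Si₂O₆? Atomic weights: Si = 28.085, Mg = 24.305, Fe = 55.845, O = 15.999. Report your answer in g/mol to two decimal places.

The formula mass is the sum 1.78×24.305 + 0.22×55.845 + 2×28.085 + 6×15.999.

207.71 g/mol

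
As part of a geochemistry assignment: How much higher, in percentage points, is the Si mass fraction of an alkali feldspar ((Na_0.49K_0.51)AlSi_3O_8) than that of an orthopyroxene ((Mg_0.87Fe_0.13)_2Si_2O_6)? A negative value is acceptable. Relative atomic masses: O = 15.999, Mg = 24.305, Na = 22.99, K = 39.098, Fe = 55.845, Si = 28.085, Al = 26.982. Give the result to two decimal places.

First mineral: 84.255 g Si in 270.434 g formula = 31.16 wt% Si.
Second mineral: 56.170 g Si in 208.974 g formula = 26.88 wt% Si.
31.16% − 26.88% gives a difference of 4.28 percentage points.

4.28 percentage points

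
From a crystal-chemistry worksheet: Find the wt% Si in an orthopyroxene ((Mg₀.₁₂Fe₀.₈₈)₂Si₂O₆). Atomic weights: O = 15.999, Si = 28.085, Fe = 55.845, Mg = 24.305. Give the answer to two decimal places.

Molar mass of (Mg₀.₁₂Fe₀.₈₈)₂Si₂O₆: 0.24·24.305 + 1.76·55.845 + 2·28.085 + 6·15.999 = 256.284 g/mol.
Mass of Si per formula unit: 2 × 28.085 = 56.170 g.
Weight fraction Si = 56.170 / 256.284 = 0.2192.

21.92 weight percent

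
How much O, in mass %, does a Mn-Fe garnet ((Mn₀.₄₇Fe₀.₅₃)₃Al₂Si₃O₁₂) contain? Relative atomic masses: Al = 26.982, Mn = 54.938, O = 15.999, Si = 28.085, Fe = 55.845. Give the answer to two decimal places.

38.67 mass %

M((Mn₀.₄₇Fe₀.₅₃)₃Al₂Si₃O₁₂) = 496.463 g/mol.
O contributes 12 × 15.999 = 191.988 g per mole.
191.988/496.463 = 0.3867 → 38.67%.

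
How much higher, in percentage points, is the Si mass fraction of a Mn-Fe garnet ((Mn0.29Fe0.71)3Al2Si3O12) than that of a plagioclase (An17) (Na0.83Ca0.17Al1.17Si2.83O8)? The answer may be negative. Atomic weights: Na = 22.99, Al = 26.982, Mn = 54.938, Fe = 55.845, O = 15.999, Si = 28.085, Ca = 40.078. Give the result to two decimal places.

Si in (Mn0.29Fe0.71)3Al2Si3O12: molar mass 496.953 g/mol; 3×28.085 = 84.255 g → 16.95 wt%.
Si in Na0.83Ca0.17Al1.17Si2.83O8: molar mass 264.936 g/mol; 2.83×28.085 = 79.481 g → 30.00 wt%.
Difference = 16.95 − 30.00 = -13.05 percentage points.

-13.05 percentage points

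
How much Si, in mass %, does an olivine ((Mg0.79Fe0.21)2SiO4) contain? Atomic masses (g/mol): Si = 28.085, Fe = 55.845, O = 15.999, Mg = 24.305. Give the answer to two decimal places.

18.24 mass %

Formula mass = 1.58·24.305 + 0.42·55.845 + 1·28.085 + 4·15.999 = 153.938 g/mol, of which 28.085 g is Si.
So Si makes up 28.085/153.938 = 0.1824 of the mass, i.e. 18.24%.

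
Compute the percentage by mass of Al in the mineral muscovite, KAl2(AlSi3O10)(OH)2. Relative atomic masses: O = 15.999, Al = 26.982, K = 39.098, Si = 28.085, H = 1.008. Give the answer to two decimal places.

20.32 weight percent

Formula mass = 1*39.098 + 3*26.982 + 3*28.085 + 12*15.999 + 2*1.008 = 398.303 g/mol, of which 80.946 g is Al.
So Al makes up 80.946/398.303 = 0.2032 of the mass, i.e. 20.32%.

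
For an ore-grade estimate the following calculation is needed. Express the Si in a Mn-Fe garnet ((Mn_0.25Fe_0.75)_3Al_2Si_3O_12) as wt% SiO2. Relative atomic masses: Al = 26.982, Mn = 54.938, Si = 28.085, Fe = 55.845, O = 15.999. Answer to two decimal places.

36.26 wt%

Formula mass = 497.062 g/mol.
3 Si → 3.0000 mol SiO2 per formula unit; M(SiO2) = 60.083, so SiO2 mass = 180.249 g.
180.249/497.062 × 100 = 36.26 wt%.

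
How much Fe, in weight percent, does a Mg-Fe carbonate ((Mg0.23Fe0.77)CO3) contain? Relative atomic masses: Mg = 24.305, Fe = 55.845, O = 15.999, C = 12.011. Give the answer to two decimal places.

39.60 weight percent

M((Mg0.23Fe0.77)CO3) = 108.599 g/mol.
Fe contributes 0.77 × 55.845 = 43.001 g per mole.
43.001/108.599 = 0.3960 → 39.60%.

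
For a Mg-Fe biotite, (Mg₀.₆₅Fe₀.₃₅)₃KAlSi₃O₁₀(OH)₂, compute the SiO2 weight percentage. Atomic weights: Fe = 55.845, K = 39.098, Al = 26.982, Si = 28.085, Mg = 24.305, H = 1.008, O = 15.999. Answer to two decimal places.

M((Mg₀.₆₅Fe₀.₃₅)₃KAlSi₃O₁₀(OH)₂) = 450.371 g/mol; M(SiO2) = 60.083 g/mol.
Moles SiO2 per formula unit = 3 Si ÷ 1 = 3.0000.
SiO2 fraction = (3.0000 × 60.083) / 450.371 = 180.249/450.371 = 0.4002.

40.02 wt%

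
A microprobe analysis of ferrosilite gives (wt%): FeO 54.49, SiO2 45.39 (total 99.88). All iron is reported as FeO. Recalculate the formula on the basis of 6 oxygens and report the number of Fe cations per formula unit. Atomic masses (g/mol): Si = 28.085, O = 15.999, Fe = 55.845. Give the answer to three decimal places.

2.005 Fe apfu

54.49 wt% FeO ÷ 71.844 g/mol = 0.75845 mol, giving 0.75845 Fe and 0.75845 O.
45.39 wt% SiO2 ÷ 60.083 g/mol = 0.75545 mol, giving 0.75545 Si and 1.51090 O.
Oxygen sums to 2.26935; scaling by 6/2.26935 = 2.64393 puts the formula on 6 O.
Fe: 0.75845 × 2.64393 = 2.005 atoms per formula unit.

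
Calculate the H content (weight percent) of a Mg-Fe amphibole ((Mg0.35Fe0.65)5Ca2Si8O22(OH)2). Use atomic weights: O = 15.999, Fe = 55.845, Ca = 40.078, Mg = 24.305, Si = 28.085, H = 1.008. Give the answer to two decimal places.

Molar mass of (Mg0.35Fe0.65)5Ca2Si8O22(OH)2: 1.75·24.305 + 3.25·55.845 + 2·40.078 + 8·28.085 + 24·15.999 + 2·1.008 = 914.858 g/mol.
Mass of H per formula unit: 2 × 1.008 = 2.016 g.
Weight fraction H = 2.016 / 914.858 = 0.0022.

0.22 weight percent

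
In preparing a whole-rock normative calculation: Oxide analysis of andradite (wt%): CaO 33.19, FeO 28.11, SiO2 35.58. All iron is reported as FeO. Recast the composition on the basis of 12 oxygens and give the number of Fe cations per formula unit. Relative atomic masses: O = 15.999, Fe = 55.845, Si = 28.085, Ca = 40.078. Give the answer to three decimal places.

CaO (M=56.077): mol = 0.59186; Ca = 0.59186, O = 0.59186.
FeO (M=71.844): mol = 0.39126; Fe = 0.39126, O = 0.39126.
SiO2 (M=60.083): mol = 0.59218; Si = 0.59218, O = 1.18436.
ΣO = 2.16748; factor = 12/ΣO = 5.53638.
Fe apfu = 0.39126 × 5.53638 = 2.166.

2.166 Fe apfu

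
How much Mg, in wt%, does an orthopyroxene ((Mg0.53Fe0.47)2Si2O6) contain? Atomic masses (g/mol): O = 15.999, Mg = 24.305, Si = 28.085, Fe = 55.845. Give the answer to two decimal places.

11.18 wt%

Molar mass of (Mg0.53Fe0.47)2Si2O6: 1.06·24.305 + 0.94·55.845 + 2·28.085 + 6·15.999 = 230.422 g/mol.
Mass of Mg per formula unit: 1.06 × 24.305 = 25.763 g.
Weight fraction Mg = 25.763 / 230.422 = 0.1118.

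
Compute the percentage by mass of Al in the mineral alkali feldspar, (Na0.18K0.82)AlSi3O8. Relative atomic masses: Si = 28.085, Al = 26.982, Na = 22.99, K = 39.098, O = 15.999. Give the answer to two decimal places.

Molar mass of (Na0.18K0.82)AlSi3O8: 0.18*22.99 + 0.82*39.098 + 1*26.982 + 3*28.085 + 8*15.999 = 275.428 g/mol.
Mass of Al per formula unit: 1 × 26.982 = 26.982 g.
Weight fraction Al = 26.982 / 275.428 = 0.0980.

9.80 mass %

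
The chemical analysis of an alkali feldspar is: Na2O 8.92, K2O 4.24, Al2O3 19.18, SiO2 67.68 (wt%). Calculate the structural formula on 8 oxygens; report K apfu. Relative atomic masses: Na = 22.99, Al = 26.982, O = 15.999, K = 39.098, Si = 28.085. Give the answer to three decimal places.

Na2O (M=61.979): mol = 0.14392; Na = 0.28784, O = 0.14392.
K2O (M=94.195): mol = 0.04501; K = 0.09002, O = 0.04501.
Al2O3 (M=101.961): mol = 0.18811; Al = 0.37622, O = 0.56433.
SiO2 (M=60.083): mol = 1.12644; Si = 1.12644, O = 2.25288.
ΣO = 3.00614; factor = 8/ΣO = 2.66122.
K apfu = 0.09002 × 2.66122 = 0.240.

0.240 K apfu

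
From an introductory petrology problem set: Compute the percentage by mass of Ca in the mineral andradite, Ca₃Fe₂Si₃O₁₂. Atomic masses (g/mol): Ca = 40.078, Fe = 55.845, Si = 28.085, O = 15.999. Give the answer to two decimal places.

Molar mass of Ca₃Fe₂Si₃O₁₂: 3*40.078 + 2*55.845 + 3*28.085 + 12*15.999 = 508.167 g/mol.
Mass of Ca per formula unit: 3 × 40.078 = 120.234 g.
Weight fraction Ca = 120.234 / 508.167 = 0.2366.

23.66 weight percent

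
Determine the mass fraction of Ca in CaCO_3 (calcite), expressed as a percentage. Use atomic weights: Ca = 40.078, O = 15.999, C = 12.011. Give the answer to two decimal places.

Formula mass = 1·40.078 + 1·12.011 + 3·15.999 = 100.086 g/mol, of which 40.078 g is Ca.
So Ca makes up 40.078/100.086 = 0.4004 of the mass, i.e. 40.04%.

40.04 mass %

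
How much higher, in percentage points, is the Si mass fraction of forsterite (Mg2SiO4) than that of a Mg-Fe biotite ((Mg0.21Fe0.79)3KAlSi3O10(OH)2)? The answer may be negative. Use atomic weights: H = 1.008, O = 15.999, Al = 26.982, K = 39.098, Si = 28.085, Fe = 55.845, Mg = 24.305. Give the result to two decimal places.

2.84 percentage points

M(Mg2SiO4) = 140.691 g/mol, so wt% Si = 28.085/140.691 × 100 = 19.96%.
M((Mg0.21Fe0.79)3KAlSi3O10(OH)2) = 492.004 g/mol, so wt% Si = 84.255/492.004 × 100 = 17.12%.
19.96 − 17.12 = 2.84 pp.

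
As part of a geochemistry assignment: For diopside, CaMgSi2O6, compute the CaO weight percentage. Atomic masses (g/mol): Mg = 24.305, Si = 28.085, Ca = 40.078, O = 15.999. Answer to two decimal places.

M(CaMgSi2O6) = 216.547 g/mol; M(CaO) = 56.077 g/mol.
Moles CaO per formula unit = 1 Ca ÷ 1 = 1.0000.
CaO fraction = (1.0000 × 56.077) / 216.547 = 56.077/216.547 = 0.2590.

25.90 wt%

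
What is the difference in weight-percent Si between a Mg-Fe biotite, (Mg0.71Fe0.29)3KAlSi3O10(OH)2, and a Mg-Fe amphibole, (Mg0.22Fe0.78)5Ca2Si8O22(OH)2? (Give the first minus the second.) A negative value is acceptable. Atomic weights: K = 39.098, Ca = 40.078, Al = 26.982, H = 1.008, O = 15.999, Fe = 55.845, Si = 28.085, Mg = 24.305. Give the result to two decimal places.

-5.07 percentage points

M((Mg0.71Fe0.29)3KAlSi3O10(OH)2) = 444.694 g/mol, so wt% Si = 84.255/444.694 × 100 = 18.95%.
M((Mg0.22Fe0.78)5Ca2Si8O22(OH)2) = 935.359 g/mol, so wt% Si = 224.680/935.359 × 100 = 24.02%.
18.95 − 24.02 = -5.07 pp.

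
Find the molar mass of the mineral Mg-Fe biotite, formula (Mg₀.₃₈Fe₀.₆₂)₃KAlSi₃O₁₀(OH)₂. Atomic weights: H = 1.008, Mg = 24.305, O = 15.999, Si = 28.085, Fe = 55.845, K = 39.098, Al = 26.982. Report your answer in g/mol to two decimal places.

475.92 g/mol

The formula mass is the sum 1.14×24.305 + 1.86×55.845 + 1×39.098 + 1×26.982 + 3×28.085 + 12×15.999 + 2×1.008.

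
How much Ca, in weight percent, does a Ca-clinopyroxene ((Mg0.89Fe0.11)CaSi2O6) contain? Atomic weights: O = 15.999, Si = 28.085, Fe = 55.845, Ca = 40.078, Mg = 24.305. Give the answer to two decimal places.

M((Mg0.89Fe0.11)CaSi2O6) = 220.016 g/mol.
Ca contributes 1 × 40.078 = 40.078 g per mole.
40.078/220.016 = 0.1822 → 18.22%.

18.22 weight percent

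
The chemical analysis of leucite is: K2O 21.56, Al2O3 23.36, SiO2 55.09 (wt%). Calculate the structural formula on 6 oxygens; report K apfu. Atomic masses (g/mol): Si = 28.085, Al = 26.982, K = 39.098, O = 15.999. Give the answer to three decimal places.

21.56 wt% K2O ÷ 94.195 g/mol = 0.22889 mol, giving 0.45778 K and 0.22889 O.
23.36 wt% Al2O3 ÷ 101.961 g/mol = 0.22911 mol, giving 0.45822 Al and 0.68733 O.
55.09 wt% SiO2 ÷ 60.083 g/mol = 0.91690 mol, giving 0.91690 Si and 1.83380 O.
Oxygen sums to 2.75002; scaling by 6/2.75002 = 2.18180 puts the formula on 6 O.
K: 0.45778 × 2.18180 = 0.999 atoms per formula unit.

0.999 K apfu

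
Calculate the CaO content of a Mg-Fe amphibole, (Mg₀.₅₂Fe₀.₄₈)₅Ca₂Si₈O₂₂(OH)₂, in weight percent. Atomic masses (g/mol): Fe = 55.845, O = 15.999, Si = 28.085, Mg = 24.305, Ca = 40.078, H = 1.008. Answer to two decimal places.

12.63 wt%

Formula mass = 888.049 g/mol.
2 Ca → 2.0000 mol CaO per formula unit; M(CaO) = 56.077, so CaO mass = 112.154 g.
112.154/888.049 × 100 = 12.63 wt%.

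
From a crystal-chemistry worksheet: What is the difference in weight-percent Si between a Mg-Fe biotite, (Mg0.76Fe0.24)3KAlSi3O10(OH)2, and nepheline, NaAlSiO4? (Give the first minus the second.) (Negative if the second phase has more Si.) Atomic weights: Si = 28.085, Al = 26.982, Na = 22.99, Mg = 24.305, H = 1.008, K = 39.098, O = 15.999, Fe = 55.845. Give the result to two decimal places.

M((Mg0.76Fe0.24)3KAlSi3O10(OH)2) = 439.963 g/mol, so wt% Si = 84.255/439.963 × 100 = 19.15%.
M(NaAlSiO4) = 142.053 g/mol, so wt% Si = 28.085/142.053 × 100 = 19.77%.
19.15 − 19.77 = -0.62 pp.

-0.62 percentage points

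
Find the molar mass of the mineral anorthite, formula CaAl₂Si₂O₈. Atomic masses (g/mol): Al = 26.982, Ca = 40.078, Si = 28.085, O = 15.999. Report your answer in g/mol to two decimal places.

The formula mass is the sum 1(40.078) + 2(26.982) + 2(28.085) + 8(15.999).

278.20 g/mol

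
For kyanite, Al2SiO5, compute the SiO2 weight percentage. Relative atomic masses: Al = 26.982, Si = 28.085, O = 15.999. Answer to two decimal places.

Formula mass = 162.044 g/mol.
1 Si → 1.0000 mol SiO2 per formula unit; M(SiO2) = 60.083, so SiO2 mass = 60.083 g.
60.083/162.044 × 100 = 37.08 wt%.

37.08 wt%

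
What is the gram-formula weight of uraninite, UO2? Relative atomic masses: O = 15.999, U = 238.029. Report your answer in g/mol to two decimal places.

270.03 g/mol

M = 1(238.029) + 2(15.999)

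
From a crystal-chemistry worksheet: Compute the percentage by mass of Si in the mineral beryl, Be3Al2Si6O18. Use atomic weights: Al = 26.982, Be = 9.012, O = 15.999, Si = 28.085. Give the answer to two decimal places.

Molar mass of Be3Al2Si6O18: 3·9.012 + 2·26.982 + 6·28.085 + 18·15.999 = 537.492 g/mol.
Mass of Si per formula unit: 6 × 28.085 = 168.510 g.
Weight fraction Si = 168.510 / 537.492 = 0.3135.

31.35 weight percent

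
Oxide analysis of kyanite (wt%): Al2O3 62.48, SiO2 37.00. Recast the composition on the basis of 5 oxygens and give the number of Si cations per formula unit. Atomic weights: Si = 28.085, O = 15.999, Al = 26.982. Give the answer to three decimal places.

1.003 Si apfu

62.48 wt% Al2O3 ÷ 101.961 g/mol = 0.61278 mol, giving 1.22556 Al and 1.83834 O.
37.00 wt% SiO2 ÷ 60.083 g/mol = 0.61581 mol, giving 0.61581 Si and 1.23162 O.
Oxygen sums to 3.06996; scaling by 5/3.06996 = 1.62869 puts the formula on 5 O.
Si: 0.61581 × 1.62869 = 1.003 atoms per formula unit.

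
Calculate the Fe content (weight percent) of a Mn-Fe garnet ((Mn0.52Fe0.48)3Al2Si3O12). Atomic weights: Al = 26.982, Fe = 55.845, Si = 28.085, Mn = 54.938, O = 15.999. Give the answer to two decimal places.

M((Mn0.52Fe0.48)3Al2Si3O12) = 496.327 g/mol.
Fe contributes 1.44 × 55.845 = 80.417 g per mole.
80.417/496.327 = 0.1620 → 16.20%.

16.20 weight percent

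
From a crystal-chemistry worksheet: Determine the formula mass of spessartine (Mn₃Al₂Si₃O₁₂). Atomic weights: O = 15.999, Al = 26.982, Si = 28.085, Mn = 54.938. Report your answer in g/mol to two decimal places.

M = 3*54.938 + 2*26.982 + 3*28.085 + 12*15.999

495.02 g/mol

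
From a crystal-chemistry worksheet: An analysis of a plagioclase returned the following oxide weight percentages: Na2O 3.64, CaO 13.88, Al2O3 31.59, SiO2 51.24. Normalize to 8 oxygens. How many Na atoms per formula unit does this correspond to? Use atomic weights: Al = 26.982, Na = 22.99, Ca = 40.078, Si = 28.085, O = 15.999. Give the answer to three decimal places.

0.319 Na apfu

Na2O: 3.64/61.979 = 0.05873 mol → 0.11746 mol Na, 0.05873 mol O.
CaO: 13.88/56.077 = 0.24752 mol → 0.24752 mol Ca, 0.24752 mol O.
Al2O3: 31.59/101.961 = 0.30982 mol → 0.61964 mol Al, 0.92946 mol O.
SiO2: 51.24/60.083 = 0.85282 mol → 0.85282 mol Si, 1.70564 mol O.
Total oxygen = 2.94135 mol. Normalization factor = 8/2.94135 = 2.71984.
Na per 8 O = 0.11746 × 2.71984 = 0.319.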